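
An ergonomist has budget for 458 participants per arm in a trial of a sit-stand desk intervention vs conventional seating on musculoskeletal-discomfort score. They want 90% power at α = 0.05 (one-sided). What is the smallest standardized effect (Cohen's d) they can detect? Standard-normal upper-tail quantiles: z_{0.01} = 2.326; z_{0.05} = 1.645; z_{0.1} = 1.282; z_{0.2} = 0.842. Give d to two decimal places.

d_min ≈ 0.19

For two independent groups of n = 458 each: d_min = (z_{α} + z_β)·√(2/n).
z-sum = 1.645 + 1.282 = 2.927.
d_min = 2.927 × √(2/458) = 2.927 × 0.0661 = 0.193.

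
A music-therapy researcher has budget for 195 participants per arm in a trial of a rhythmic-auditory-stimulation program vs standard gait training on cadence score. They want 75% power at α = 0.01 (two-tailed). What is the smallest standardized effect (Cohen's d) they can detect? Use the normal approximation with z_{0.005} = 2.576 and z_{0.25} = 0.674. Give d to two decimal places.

For two independent groups of n = 195 each: d_min = (z_{α/2} + z_β)·√(2/n).
z-sum = 2.576 + 0.674 = 3.250.
d_min = 3.250 × √(2/195) = 3.250 × 0.1013 = 0.329.

d_min ≈ 0.33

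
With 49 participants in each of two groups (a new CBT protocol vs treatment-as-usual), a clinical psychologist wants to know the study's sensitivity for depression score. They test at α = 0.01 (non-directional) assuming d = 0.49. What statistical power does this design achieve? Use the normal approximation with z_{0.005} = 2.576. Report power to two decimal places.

power ≈ 0.44

For two equal groups, power = Φ(d·√(n/2) − z_{α/2}).
d·√(n/2) = 0.49 × √(49/2) = 0.49 × 4.950 = 2.425.
z_β = 2.425 − 2.576 = -0.151.
Power = Φ(-0.151) = 0.440.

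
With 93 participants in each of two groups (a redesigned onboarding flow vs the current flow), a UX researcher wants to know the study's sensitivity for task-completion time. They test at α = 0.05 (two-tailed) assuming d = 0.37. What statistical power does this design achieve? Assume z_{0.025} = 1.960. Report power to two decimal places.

power ≈ 0.71

For two equal groups, power = Φ(d·√(n/2) − z_{α/2}).
d·√(n/2) = 0.37 × √(93/2) = 0.37 × 6.819 = 2.523.
z_β = 2.523 − 1.960 = 0.563.
Power = Φ(0.563) = 0.713.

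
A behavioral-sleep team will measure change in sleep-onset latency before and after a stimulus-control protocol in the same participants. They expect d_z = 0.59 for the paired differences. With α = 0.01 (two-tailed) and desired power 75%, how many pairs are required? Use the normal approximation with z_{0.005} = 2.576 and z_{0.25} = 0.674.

For a paired (one-sample on differences) test: n = ((z_{α/2} + z_β) / d)².
z_{α/2} + z_β = 2.576 + 0.674 = 3.250.
n = (3.250 / 0.59)² = 5.508² = 30.34.
Round up.

n = 31 pairs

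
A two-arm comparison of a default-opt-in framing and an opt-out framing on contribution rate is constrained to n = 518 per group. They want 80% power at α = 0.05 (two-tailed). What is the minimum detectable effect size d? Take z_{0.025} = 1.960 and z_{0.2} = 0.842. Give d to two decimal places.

For two independent groups of n = 518 each: d_min = (z_{α/2} + z_β)·√(2/n).
z-sum = 1.960 + 0.842 = 2.802.
d_min = 2.802 × √(2/518) = 2.802 × 0.0621 = 0.174.

d_min ≈ 0.17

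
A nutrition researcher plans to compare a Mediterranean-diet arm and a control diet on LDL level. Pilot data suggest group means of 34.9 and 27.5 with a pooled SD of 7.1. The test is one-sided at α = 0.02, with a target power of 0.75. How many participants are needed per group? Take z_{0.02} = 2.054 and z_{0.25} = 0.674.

n = 14 per group

Cohen's d = |M₁ − M₂| / SD_pooled = |34.9 − 27.5| / 7.1 = 7.4 / 7.1 = 1.042.
For two independent groups with equal n: n = 2·((z_{α} + z_β) / d)².
z_{α} + z_β = 2.054 + 0.674 = 2.728.
n = 2 × (2.728 / 1.042)² = 2 × 2.618² = 2 × 6.85 = 13.7.
Round up to the next whole participant.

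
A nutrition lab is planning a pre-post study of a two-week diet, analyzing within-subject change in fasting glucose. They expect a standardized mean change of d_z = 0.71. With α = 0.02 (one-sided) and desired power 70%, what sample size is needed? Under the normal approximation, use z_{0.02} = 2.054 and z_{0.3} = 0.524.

For a paired (one-sample on differences) test: n = ((z_{α} + z_β) / d)².
z_{α} + z_β = 2.054 + 0.524 = 2.578.
n = (2.578 / 0.71)² = 3.631² = 13.18.
Round up.

n = 14 pairs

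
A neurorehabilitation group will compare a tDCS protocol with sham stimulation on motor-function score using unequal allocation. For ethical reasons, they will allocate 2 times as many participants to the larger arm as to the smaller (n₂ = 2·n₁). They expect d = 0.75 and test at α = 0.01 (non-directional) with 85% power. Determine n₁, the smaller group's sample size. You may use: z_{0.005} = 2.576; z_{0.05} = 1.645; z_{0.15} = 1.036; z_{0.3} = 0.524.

With allocation ratio k = n₂/n₁ = 2, Var(x̄₁−x̄₂) = σ²(1/n₁ + 1/(k·n₁)) = σ²·(k+1)/(k·n₁).
So n₁ = (1 + 1/k)·((z_{α/2} + z_β)/d)² = 1.500 × (3.612/0.75)².
n₁ = 1.500 × 23.19 = 34.8.
Round up: n₁ = 35, giving n₂ = 2 × 35 = 70.

n₁ = 35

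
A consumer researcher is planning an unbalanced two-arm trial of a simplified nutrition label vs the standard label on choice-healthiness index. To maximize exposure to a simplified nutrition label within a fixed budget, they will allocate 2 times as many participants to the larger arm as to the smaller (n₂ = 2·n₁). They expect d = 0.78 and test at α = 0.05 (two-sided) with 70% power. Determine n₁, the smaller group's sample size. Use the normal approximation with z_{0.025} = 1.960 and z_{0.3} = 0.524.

n₁ = 16

With allocation ratio k = n₂/n₁ = 2, Var(x̄₁−x̄₂) = σ²(1/n₁ + 1/(k·n₁)) = σ²·(k+1)/(k·n₁).
So n₁ = (1 + 1/k)·((z_{α/2} + z_β)/d)² = 1.500 × (2.484/0.78)².
n₁ = 1.500 × 10.14 = 15.2.
Round up: n₁ = 16, giving n₂ = 2 × 16 = 32.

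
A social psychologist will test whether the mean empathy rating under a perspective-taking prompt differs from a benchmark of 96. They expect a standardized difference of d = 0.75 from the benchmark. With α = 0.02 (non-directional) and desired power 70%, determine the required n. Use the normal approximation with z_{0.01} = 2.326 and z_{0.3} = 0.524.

n = 15

For a one-sample test: n = ((z_{α/2} + z_β) / d)².
z_{α/2} + z_β = 2.326 + 0.524 = 2.850.
n = (2.850 / 0.75)² = 3.800² = 14.44.
Round up.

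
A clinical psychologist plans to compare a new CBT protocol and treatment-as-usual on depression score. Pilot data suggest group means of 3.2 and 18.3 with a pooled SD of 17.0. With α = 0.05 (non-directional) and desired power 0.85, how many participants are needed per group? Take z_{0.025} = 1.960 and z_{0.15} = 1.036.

Cohen's d = |M₁ − M₂| / SD_pooled = |3.2 − 18.3| / 17.0 = 15.1 / 17.0 = 0.888.
For two independent groups with equal n: n = 2·((z_{α/2} + z_β) / d)².
z_{α/2} + z_β = 1.960 + 1.036 = 2.996.
n = 2 × (2.996 / 0.888)² = 2 × 3.374² = 2 × 11.38 = 22.8.
Round up to the next whole participant.

n = 23 per group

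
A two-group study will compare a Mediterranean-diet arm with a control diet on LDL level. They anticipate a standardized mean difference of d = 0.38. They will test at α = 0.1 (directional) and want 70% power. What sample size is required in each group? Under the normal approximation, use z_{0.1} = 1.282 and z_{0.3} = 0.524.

For two independent groups with equal n: n = 2·((z_{α} + z_β) / d)².
z_{α} + z_β = 1.282 + 0.524 = 1.806.
n = 2 × (1.806 / 0.38)² = 2 × 4.753² = 2 × 22.59 = 45.2.
Round up to the next whole participant.

n = 46 per group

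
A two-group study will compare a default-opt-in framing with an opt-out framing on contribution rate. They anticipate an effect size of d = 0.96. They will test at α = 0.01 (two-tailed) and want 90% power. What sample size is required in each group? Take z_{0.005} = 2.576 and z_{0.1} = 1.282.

n = 33 per group

For two independent groups with equal n: n = 2·((z_{α/2} + z_β) / d)².
z_{α/2} + z_β = 2.576 + 1.282 = 3.858.
n = 2 × (3.858 / 0.96)² = 2 × 4.019² = 2 × 16.15 = 32.3.
Round up to the next whole participant.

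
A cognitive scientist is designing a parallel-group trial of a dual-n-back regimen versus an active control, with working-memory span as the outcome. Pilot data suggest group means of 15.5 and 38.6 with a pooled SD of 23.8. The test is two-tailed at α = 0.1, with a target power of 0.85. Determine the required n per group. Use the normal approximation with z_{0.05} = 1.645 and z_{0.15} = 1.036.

Cohen's d = |M₁ − M₂| / SD_pooled = |15.5 − 38.6| / 23.8 = 23.1 / 23.8 = 0.971.
For two independent groups with equal n: n = 2·((z_{α/2} + z_β) / d)².
z_{α/2} + z_β = 1.645 + 1.036 = 2.681.
n = 2 × (2.681 / 0.971)² = 2 × 2.761² = 2 × 7.62 = 15.2.
Round up to the next whole participant.

n = 16 per group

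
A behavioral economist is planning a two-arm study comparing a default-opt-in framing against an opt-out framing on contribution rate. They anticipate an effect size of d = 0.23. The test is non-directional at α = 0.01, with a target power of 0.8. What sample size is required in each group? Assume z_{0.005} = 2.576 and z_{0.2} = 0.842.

n = 442 per group

For two independent groups with equal n: n = 2·((z_{α/2} + z_β) / d)².
z_{α/2} + z_β = 2.576 + 0.842 = 3.418.
n = 2 × (3.418 / 0.23)² = 2 × 14.861² = 2 × 220.85 = 441.7.
Round up to the next whole participant.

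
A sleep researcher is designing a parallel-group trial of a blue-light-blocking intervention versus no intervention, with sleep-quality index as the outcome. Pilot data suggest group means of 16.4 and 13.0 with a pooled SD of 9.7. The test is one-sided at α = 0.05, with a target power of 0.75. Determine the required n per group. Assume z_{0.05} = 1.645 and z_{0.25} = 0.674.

n = 88 per group

Cohen's d = |M₁ − M₂| / SD_pooled = |16.4 − 13.0| / 9.7 = 3.4 / 9.7 = 0.351.
For two independent groups with equal n: n = 2·((z_{α} + z_β) / d)².
z_{α} + z_β = 1.645 + 0.674 = 2.319.
n = 2 × (2.319 / 0.351)² = 2 × 6.607² = 2 × 43.65 = 87.3.
Round up to the next whole participant.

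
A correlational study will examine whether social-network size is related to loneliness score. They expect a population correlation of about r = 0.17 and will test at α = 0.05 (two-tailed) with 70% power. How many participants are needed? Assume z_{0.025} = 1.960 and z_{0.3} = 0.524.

n = 213

Fisher's z: C = ½·ln((1+r)/(1−r)) = ½·ln(1.4096) = 0.1717.
n = ((z_{α/2} + z_β)/C)² + 3.
(1.960 + 0.524) / 0.1717 = 2.484 / 0.1717 = 14.467.
n = 14.467² + 3 = 209.30 + 3 = 212.3.
Round up.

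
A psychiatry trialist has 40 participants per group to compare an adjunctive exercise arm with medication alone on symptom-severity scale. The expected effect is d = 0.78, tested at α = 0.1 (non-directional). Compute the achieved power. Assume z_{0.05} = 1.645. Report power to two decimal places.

power ≈ 0.97

For two equal groups, power = Φ(d·√(n/2) − z_{α/2}).
d·√(n/2) = 0.78 × √(40/2) = 0.78 × 4.472 = 3.488.
z_β = 3.488 − 1.645 = 1.843.
Power = Φ(1.843) = 0.967.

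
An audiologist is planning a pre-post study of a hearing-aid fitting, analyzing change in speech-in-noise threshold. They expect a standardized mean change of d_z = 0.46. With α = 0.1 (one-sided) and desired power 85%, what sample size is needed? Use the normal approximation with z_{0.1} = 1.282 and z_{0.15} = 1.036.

For a paired (one-sample on differences) test: n = ((z_{α} + z_β) / d)².
z_{α} + z_β = 1.282 + 1.036 = 2.318.
n = (2.318 / 0.46)² = 5.039² = 25.39.
Round up.

n = 26 pairs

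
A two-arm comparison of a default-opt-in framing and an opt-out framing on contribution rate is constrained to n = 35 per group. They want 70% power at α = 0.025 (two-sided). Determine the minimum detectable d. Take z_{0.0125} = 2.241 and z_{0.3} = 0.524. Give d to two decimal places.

d_min ≈ 0.66

For two independent groups of n = 35 each: d_min = (z_{α/2} + z_β)·√(2/n).
z-sum = 2.241 + 0.524 = 2.765.
d_min = 2.765 × √(2/35) = 2.765 × 0.2390 = 0.661.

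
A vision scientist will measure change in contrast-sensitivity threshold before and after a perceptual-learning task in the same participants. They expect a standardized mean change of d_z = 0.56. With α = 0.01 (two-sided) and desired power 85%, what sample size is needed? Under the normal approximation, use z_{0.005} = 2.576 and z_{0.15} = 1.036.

n = 42 pairs

For a paired (one-sample on differences) test: n = ((z_{α/2} + z_β) / d)².
z_{α/2} + z_β = 2.576 + 1.036 = 3.612.
n = (3.612 / 0.56)² = 6.450² = 41.60.
Round up.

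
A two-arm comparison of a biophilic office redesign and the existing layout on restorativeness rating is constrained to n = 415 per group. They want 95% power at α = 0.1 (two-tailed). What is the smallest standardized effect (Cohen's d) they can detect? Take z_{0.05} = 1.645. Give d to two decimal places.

For two independent groups of n = 415 each: d_min = (z_{α/2} + z_β)·√(2/n).
z-sum = 1.645 + 1.645 = 3.290.
d_min = 3.290 × √(2/415) = 3.290 × 0.0694 = 0.228.

d_min ≈ 0.23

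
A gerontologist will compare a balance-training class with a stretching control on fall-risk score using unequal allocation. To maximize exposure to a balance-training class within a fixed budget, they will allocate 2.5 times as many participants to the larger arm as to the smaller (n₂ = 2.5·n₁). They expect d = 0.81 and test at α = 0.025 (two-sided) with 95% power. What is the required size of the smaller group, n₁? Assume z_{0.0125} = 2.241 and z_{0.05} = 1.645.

With allocation ratio k = n₂/n₁ = 2.5, Var(x̄₁−x̄₂) = σ²(1/n₁ + 1/(k·n₁)) = σ²·(k+1)/(k·n₁).
So n₁ = (1 + 1/k)·((z_{α/2} + z_β)/d)² = 1.400 × (3.886/0.81)².
n₁ = 1.400 × 23.02 = 32.2.
Round up: n₁ = 33, giving n₂ = ⌈2.5 × 33⌉ = ⌈82.5⌉ = 83.

n₁ = 33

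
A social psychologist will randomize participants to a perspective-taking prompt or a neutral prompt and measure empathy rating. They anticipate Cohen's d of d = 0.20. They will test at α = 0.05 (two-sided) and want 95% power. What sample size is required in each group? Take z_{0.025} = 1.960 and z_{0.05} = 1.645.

For two independent groups with equal n: n = 2·((z_{α/2} + z_β) / d)².
z_{α/2} + z_β = 1.960 + 1.645 = 3.605.
n = 2 × (3.605 / 0.20)² = 2 × 18.025² = 2 × 324.90 = 649.8.
Round up to the next whole participant.

n = 650 per group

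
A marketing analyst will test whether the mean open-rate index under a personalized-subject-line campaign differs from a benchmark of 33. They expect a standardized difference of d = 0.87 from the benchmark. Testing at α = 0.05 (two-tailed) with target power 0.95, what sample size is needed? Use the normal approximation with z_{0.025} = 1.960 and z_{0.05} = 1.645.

n = 18

For a one-sample test: n = ((z_{α/2} + z_β) / d)².
z_{α/2} + z_β = 1.960 + 1.645 = 3.605.
n = (3.605 / 0.87)² = 4.144² = 17.17.
Round up.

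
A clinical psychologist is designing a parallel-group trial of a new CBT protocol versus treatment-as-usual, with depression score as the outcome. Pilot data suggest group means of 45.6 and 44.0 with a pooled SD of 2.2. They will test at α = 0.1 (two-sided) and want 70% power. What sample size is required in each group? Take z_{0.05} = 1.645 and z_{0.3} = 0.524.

n = 18 per group

Cohen's d = |M₁ − M₂| / SD_pooled = |45.6 − 44.0| / 2.2 = 1.6 / 2.2 = 0.727.
For two independent groups with equal n: n = 2·((z_{α/2} + z_β) / d)².
z_{α/2} + z_β = 1.645 + 0.524 = 2.169.
n = 2 × (2.169 / 0.727)² = 2 × 2.983² = 2 × 8.90 = 17.8.
Round up to the next whole participant.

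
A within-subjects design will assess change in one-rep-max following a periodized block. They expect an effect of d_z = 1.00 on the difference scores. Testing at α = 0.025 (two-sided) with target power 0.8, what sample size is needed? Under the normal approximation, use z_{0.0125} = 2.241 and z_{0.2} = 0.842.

n = 10 pairs

For a paired (one-sample on differences) test: n = ((z_{α/2} + z_β) / d)².
z_{α/2} + z_β = 2.241 + 0.842 = 3.083.
n = (3.083 / 1.00)² = 3.083² = 9.50.
Round up.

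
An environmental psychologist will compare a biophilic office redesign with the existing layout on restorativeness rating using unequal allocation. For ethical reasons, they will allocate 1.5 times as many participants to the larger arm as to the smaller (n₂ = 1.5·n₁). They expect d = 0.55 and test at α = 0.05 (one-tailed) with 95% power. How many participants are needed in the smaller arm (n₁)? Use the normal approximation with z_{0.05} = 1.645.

With allocation ratio k = n₂/n₁ = 1.5, Var(x̄₁−x̄₂) = σ²(1/n₁ + 1/(k·n₁)) = σ²·(k+1)/(k·n₁).
So n₁ = (1 + 1/k)·((z_{α} + z_β)/d)² = 1.667 × (3.290/0.55)².
n₁ = 1.667 × 35.78 = 59.6.
Round up: n₁ = 60, giving n₂ = 1.5 × 60 = 90.

n₁ = 60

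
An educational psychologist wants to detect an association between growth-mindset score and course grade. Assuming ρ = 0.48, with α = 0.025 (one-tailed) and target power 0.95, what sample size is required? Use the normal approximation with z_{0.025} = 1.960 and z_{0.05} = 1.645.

Fisher's z: C = ½·ln((1+r)/(1−r)) = ½·ln(2.8462) = 0.5230.
n = ((z_{α} + z_β)/C)² + 3.
(1.960 + 1.645) / 0.5230 = 3.605 / 0.5230 = 6.893.
n = 6.893² + 3 = 47.51 + 3 = 50.5.
Round up.

n = 51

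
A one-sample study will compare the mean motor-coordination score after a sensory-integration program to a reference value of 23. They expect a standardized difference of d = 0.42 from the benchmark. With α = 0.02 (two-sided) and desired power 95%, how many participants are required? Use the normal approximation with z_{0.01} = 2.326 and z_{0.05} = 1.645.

n = 90

For a one-sample test: n = ((z_{α/2} + z_β) / d)².
z_{α/2} + z_β = 2.326 + 1.645 = 3.971.
n = (3.971 / 0.42)² = 9.455² = 89.39.
Round up.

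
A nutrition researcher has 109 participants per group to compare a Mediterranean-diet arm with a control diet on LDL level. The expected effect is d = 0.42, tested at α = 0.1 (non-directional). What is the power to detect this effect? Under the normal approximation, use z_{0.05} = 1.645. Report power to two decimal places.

For two equal groups, power = Φ(d·√(n/2) − z_{α/2}).
d·√(n/2) = 0.42 × √(109/2) = 0.42 × 7.382 = 3.101.
z_β = 3.101 − 1.645 = 1.456.
Power = Φ(1.456) = 0.927.

power ≈ 0.93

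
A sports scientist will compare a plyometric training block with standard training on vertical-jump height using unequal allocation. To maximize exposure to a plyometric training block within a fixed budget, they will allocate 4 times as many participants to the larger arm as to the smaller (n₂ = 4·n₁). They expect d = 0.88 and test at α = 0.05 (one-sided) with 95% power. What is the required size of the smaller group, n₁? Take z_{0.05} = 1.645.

n₁ = 18

With allocation ratio k = n₂/n₁ = 4, Var(x̄₁−x̄₂) = σ²(1/n₁ + 1/(k·n₁)) = σ²·(k+1)/(k·n₁).
So n₁ = (1 + 1/k)·((z_{α} + z_β)/d)² = 1.250 × (3.290/0.88)².
n₁ = 1.250 × 13.98 = 17.5.
Round up: n₁ = 18, giving n₂ = 4 × 18 = 72.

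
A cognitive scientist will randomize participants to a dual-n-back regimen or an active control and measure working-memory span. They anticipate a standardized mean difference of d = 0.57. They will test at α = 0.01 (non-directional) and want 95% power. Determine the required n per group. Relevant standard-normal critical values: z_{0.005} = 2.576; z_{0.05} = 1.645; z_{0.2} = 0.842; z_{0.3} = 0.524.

For two independent groups with equal n: n = 2·((z_{α/2} + z_β) / d)².
z_{α/2} + z_β = 2.576 + 1.645 = 4.221.
n = 2 × (4.221 / 0.57)² = 2 × 7.405² = 2 × 54.84 = 109.7.
Round up to the next whole participant.

n = 110 per group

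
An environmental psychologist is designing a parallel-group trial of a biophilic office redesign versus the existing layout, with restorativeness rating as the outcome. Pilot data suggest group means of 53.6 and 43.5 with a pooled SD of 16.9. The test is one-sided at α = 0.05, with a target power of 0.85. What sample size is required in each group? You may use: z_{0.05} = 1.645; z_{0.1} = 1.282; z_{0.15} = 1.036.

n = 41 per group

Cohen's d = |M₁ − M₂| / SD_pooled = |53.6 − 43.5| / 16.9 = 10.1 / 16.9 = 0.598.
For two independent groups with equal n: n = 2·((z_{α} + z_β) / d)².
z_{α} + z_β = 1.645 + 1.036 = 2.681.
n = 2 × (2.681 / 0.598)² = 2 × 4.483² = 2 × 20.10 = 40.2.
Round up to the next whole participant.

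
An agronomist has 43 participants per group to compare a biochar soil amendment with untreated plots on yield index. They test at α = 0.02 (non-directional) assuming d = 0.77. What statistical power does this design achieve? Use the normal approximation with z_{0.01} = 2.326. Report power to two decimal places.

power ≈ 0.89

For two equal groups, power = Φ(d·√(n/2) − z_{α/2}).
d·√(n/2) = 0.77 × √(43/2) = 0.77 × 4.637 = 3.570.
z_β = 3.570 − 2.326 = 1.244.
Power = Φ(1.244) = 0.893.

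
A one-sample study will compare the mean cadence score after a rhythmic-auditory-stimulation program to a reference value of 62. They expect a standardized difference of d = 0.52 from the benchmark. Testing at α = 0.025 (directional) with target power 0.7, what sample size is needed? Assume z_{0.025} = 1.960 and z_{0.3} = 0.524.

For a one-sample test: n = ((z_{α} + z_β) / d)².
z_{α} + z_β = 1.960 + 0.524 = 2.484.
n = (2.484 / 0.52)² = 4.777² = 22.82.
Round up.

n = 23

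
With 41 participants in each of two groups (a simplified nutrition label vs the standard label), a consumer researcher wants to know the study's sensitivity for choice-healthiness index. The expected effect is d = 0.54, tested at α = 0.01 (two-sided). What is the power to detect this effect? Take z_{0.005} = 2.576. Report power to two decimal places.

For two equal groups, power = Φ(d·√(n/2) − z_{α/2}).
d·√(n/2) = 0.54 × √(41/2) = 0.54 × 4.528 = 2.445.
z_β = 2.445 − 2.576 = -0.131.
Power = Φ(-0.131) = 0.448.

power ≈ 0.45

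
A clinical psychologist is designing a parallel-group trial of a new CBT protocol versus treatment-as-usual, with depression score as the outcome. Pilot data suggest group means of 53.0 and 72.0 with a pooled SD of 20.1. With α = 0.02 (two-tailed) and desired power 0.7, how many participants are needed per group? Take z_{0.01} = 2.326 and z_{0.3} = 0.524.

Cohen's d = |M₁ − M₂| / SD_pooled = |53.0 − 72.0| / 20.1 = 19.0 / 20.1 = 0.945.
For two independent groups with equal n: n = 2·((z_{α/2} + z_β) / d)².
z_{α/2} + z_β = 2.326 + 0.524 = 2.850.
n = 2 × (2.850 / 0.945)² = 2 × 3.016² = 2 × 9.10 = 18.2.
Round up to the next whole participant.

n = 19 per group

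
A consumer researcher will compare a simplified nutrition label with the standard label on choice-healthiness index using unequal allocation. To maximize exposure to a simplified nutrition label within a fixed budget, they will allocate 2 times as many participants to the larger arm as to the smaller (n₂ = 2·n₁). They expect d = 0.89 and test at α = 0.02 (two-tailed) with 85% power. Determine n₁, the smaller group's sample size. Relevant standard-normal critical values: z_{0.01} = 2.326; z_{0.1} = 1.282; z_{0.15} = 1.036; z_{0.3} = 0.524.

With allocation ratio k = n₂/n₁ = 2, Var(x̄₁−x̄₂) = σ²(1/n₁ + 1/(k·n₁)) = σ²·(k+1)/(k·n₁).
So n₁ = (1 + 1/k)·((z_{α/2} + z_β)/d)² = 1.500 × (3.362/0.89)².
n₁ = 1.500 × 14.27 = 21.4.
Round up: n₁ = 22, giving n₂ = 2 × 22 = 44.

n₁ = 22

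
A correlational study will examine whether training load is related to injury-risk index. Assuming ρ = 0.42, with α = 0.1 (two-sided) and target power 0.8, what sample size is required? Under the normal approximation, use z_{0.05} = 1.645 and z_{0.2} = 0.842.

n = 34

Fisher's z: C = ½·ln((1+r)/(1−r)) = ½·ln(2.4483) = 0.4477.
n = ((z_{α/2} + z_β)/C)² + 3.
(1.645 + 0.842) / 0.4477 = 2.487 / 0.4477 = 5.555.
n = 5.555² + 3 = 30.86 + 3 = 33.9.
Round up.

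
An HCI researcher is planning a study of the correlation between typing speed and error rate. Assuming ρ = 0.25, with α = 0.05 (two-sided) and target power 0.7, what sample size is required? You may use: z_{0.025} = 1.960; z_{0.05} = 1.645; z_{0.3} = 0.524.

n = 98

Fisher's z: C = ½·ln((1+r)/(1−r)) = ½·ln(1.6667) = 0.2554.
n = ((z_{α/2} + z_β)/C)² + 3.
(1.960 + 0.524) / 0.2554 = 2.484 / 0.2554 = 9.726.
n = 9.726² + 3 = 94.59 + 3 = 97.6.
Round up.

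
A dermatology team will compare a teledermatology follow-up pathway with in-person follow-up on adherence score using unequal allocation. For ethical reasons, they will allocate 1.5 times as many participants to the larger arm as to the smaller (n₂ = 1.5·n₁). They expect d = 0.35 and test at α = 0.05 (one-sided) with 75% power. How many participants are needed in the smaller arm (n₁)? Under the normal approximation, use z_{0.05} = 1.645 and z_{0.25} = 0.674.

n₁ = 74

With allocation ratio k = n₂/n₁ = 1.5, Var(x̄₁−x̄₂) = σ²(1/n₁ + 1/(k·n₁)) = σ²·(k+1)/(k·n₁).
So n₁ = (1 + 1/k)·((z_{α} + z_β)/d)² = 1.667 × (2.319/0.35)².
n₁ = 1.667 × 43.90 = 73.2.
Round up: n₁ = 74, giving n₂ = 1.5 × 74 = 111.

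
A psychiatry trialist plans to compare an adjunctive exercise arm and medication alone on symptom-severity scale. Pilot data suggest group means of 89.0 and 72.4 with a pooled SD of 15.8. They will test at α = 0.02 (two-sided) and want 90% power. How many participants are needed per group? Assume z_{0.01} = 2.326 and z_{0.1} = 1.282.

Cohen's d = |M₁ − M₂| / SD_pooled = |89.0 − 72.4| / 15.8 = 16.6 / 15.8 = 1.051.
For two independent groups with equal n: n = 2·((z_{α/2} + z_β) / d)².
z_{α/2} + z_β = 2.326 + 1.282 = 3.608.
n = 2 × (3.608 / 1.051)² = 2 × 3.433² = 2 × 11.78 = 23.6.
Round up to the next whole participant.

n = 24 per group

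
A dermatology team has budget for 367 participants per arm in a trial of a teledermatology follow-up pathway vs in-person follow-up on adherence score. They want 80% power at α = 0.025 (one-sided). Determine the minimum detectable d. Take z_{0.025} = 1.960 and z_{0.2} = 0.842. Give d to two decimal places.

For two independent groups of n = 367 each: d_min = (z_{α} + z_β)·√(2/n).
z-sum = 1.960 + 0.842 = 2.802.
d_min = 2.802 × √(2/367) = 2.802 × 0.0738 = 0.207.

d_min ≈ 0.21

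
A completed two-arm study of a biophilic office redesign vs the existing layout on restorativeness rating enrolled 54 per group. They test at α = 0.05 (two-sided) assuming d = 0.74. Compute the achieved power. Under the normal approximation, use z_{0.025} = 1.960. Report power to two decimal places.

power ≈ 0.97

For two equal groups, power = Φ(d·√(n/2) − z_{α/2}).
d·√(n/2) = 0.74 × √(54/2) = 0.74 × 5.196 = 3.845.
z_β = 3.845 − 1.960 = 1.885.
Power = Φ(1.885) = 0.970.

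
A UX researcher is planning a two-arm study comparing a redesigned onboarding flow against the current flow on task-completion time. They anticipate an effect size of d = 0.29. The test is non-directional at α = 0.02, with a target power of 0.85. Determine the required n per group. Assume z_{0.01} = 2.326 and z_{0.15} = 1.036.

n = 269 per group

For two independent groups with equal n: n = 2·((z_{α/2} + z_β) / d)².
z_{α/2} + z_β = 2.326 + 1.036 = 3.362.
n = 2 × (3.362 / 0.29)² = 2 × 11.593² = 2 × 134.40 = 268.8.
Round up to the next whole participant.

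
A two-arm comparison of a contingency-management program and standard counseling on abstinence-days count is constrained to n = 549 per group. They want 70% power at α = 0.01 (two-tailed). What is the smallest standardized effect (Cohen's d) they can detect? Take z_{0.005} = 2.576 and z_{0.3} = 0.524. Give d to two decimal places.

d_min ≈ 0.19

For two independent groups of n = 549 each: d_min = (z_{α/2} + z_β)·√(2/n).
z-sum = 2.576 + 0.524 = 3.100.
d_min = 3.100 × √(2/549) = 3.100 × 0.0604 = 0.187.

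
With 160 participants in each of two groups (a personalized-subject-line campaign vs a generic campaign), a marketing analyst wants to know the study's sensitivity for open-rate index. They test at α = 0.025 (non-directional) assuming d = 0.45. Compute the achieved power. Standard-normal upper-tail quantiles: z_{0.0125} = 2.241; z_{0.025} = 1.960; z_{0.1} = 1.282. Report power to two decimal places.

For two equal groups, power = Φ(d·√(n/2) − z_{α/2}).
d·√(n/2) = 0.45 × √(160/2) = 0.45 × 8.944 = 4.025.
z_β = 4.025 − 2.241 = 1.784.
Power = Φ(1.784) = 0.963.

power ≈ 0.96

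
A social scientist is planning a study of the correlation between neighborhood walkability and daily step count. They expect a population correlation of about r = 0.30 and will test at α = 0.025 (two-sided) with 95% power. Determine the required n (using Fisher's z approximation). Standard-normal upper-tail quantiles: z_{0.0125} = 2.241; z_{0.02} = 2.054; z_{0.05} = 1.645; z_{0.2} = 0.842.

Fisher's z: C = ½·ln((1+r)/(1−r)) = ½·ln(1.8571) = 0.3095.
n = ((z_{α/2} + z_β)/C)² + 3.
(2.241 + 1.645) / 0.3095 = 3.886 / 0.3095 = 12.556.
n = 12.556² + 3 = 157.65 + 3 = 160.6.
Round up.

n = 161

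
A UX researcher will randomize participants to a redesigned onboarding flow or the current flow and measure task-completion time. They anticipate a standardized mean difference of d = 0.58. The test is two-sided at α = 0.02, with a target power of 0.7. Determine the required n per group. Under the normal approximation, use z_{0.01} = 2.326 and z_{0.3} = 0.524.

n = 49 per group

For two independent groups with equal n: n = 2·((z_{α/2} + z_β) / d)².
z_{α/2} + z_β = 2.326 + 0.524 = 2.850.
n = 2 × (2.850 / 0.58)² = 2 × 4.914² = 2 × 24.15 = 48.3.
Round up to the next whole participant.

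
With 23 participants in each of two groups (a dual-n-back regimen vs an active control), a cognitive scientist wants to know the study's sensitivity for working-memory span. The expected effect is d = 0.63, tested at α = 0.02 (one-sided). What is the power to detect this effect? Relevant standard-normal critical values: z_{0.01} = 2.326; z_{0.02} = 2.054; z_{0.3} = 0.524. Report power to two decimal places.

power ≈ 0.53

For two equal groups, power = Φ(d·√(n/2) − z_{α}).
d·√(n/2) = 0.63 × √(23/2) = 0.63 × 3.391 = 2.136.
z_β = 2.136 − 2.054 = 0.082.
Power = Φ(0.082) = 0.533.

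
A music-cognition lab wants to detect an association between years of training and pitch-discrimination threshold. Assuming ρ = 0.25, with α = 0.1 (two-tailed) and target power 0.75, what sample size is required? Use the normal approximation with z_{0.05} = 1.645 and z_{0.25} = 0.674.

Fisher's z: C = ½·ln((1+r)/(1−r)) = ½·ln(1.6667) = 0.2554.
n = ((z_{α/2} + z_β)/C)² + 3.
(1.645 + 0.674) / 0.2554 = 2.319 / 0.2554 = 9.080.
n = 9.080² + 3 = 82.44 + 3 = 85.4.
Round up.

n = 86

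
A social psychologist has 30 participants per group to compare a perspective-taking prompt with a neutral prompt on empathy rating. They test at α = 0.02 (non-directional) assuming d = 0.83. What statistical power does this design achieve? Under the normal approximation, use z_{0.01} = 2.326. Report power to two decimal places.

For two equal groups, power = Φ(d·√(n/2) − z_{α/2}).
d·√(n/2) = 0.83 × √(30/2) = 0.83 × 3.873 = 3.215.
z_β = 3.215 − 2.326 = 0.889.
Power = Φ(0.889) = 0.813.

power ≈ 0.81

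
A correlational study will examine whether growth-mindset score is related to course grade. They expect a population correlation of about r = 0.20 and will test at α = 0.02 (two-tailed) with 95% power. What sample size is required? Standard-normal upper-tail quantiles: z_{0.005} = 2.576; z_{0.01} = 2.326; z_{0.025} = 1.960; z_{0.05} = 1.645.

n = 387

Fisher's z: C = ½·ln((1+r)/(1−r)) = ½·ln(1.5000) = 0.2027.
n = ((z_{α/2} + z_β)/C)² + 3.
(2.326 + 1.645) / 0.2027 = 3.971 / 0.2027 = 19.591.
n = 19.591² + 3 = 383.79 + 3 = 386.8.
Round up.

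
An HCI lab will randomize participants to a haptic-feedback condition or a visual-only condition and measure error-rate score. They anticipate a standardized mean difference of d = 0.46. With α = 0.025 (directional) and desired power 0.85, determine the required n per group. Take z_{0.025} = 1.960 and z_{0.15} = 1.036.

n = 85 per group

For two independent groups with equal n: n = 2·((z_{α} + z_β) / d)².
z_{α} + z_β = 1.960 + 1.036 = 2.996.
n = 2 × (2.996 / 0.46)² = 2 × 6.513² = 2 × 42.42 = 84.8.
Round up to the next whole participant.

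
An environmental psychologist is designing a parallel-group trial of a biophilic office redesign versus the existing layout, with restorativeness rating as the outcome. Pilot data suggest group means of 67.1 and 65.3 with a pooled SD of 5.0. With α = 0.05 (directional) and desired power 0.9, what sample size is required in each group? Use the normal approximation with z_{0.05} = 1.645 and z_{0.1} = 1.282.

Cohen's d = |M₁ − M₂| / SD_pooled = |67.1 − 65.3| / 5.0 = 1.8 / 5.0 = 0.360.
For two independent groups with equal n: n = 2·((z_{α} + z_β) / d)².
z_{α} + z_β = 1.645 + 1.282 = 2.927.
n = 2 × (2.927 / 0.360)² = 2 × 8.131² = 2 × 66.11 = 132.2.
Round up to the next whole participant.

n = 133 per group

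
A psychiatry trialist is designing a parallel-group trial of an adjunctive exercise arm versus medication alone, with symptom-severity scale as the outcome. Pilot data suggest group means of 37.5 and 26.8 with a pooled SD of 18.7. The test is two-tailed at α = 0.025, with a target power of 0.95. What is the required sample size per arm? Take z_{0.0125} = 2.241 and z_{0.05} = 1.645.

n = 93 per group

Cohen's d = |M₁ − M₂| / SD_pooled = |37.5 − 26.8| / 18.7 = 10.7 / 18.7 = 0.572.
For two independent groups with equal n: n = 2·((z_{α/2} + z_β) / d)².
z_{α/2} + z_β = 2.241 + 1.645 = 3.886.
n = 2 × (3.886 / 0.572)² = 2 × 6.794² = 2 × 46.15 = 92.3.
Round up to the next whole participant.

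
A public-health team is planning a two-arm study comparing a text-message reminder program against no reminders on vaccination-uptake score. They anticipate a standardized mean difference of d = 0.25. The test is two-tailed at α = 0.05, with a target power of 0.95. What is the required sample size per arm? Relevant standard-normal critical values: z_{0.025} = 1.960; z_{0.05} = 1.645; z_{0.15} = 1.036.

For two independent groups with equal n: n = 2·((z_{α/2} + z_β) / d)².
z_{α/2} + z_β = 1.960 + 1.645 = 3.605.
n = 2 × (3.605 / 0.25)² = 2 × 14.420² = 2 × 207.94 = 415.9.
Round up to the next whole participant.

n = 416 per group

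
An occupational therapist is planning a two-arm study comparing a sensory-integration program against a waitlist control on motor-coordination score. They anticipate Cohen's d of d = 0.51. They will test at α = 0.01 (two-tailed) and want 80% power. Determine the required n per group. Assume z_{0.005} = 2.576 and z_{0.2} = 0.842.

n = 90 per group

For two independent groups with equal n: n = 2·((z_{α/2} + z_β) / d)².
z_{α/2} + z_β = 2.576 + 0.842 = 3.418.
n = 2 × (3.418 / 0.51)² = 2 × 6.702² = 2 × 44.92 = 89.8.
Round up to the next whole participant.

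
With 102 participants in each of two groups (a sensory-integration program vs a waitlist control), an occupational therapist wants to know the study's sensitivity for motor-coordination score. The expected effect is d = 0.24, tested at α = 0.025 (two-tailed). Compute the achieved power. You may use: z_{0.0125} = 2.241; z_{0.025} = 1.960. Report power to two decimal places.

power ≈ 0.30

For two equal groups, power = Φ(d·√(n/2) − z_{α/2}).
d·√(n/2) = 0.24 × √(102/2) = 0.24 × 7.141 = 1.714.
z_β = 1.714 − 2.241 = -0.527.
Power = Φ(-0.527) = 0.299.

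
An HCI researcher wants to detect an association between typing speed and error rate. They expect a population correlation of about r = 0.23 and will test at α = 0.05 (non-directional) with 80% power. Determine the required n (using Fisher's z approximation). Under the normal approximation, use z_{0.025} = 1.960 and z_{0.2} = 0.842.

n = 147

Fisher's z: C = ½·ln((1+r)/(1−r)) = ½·ln(1.5974) = 0.2342.
n = ((z_{α/2} + z_β)/C)² + 3.
(1.960 + 0.842) / 0.2342 = 2.802 / 0.2342 = 11.964.
n = 11.964² + 3 = 143.14 + 3 = 146.1.
Round up.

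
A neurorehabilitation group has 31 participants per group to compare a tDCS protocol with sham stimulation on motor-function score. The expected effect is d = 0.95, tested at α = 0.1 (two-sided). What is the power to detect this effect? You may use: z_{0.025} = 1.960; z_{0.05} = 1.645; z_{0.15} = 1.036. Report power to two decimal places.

power ≈ 0.98

For two equal groups, power = Φ(d·√(n/2) − z_{α/2}).
d·√(n/2) = 0.95 × √(31/2) = 0.95 × 3.937 = 3.740.
z_β = 3.740 − 1.645 = 2.095.
Power = Φ(2.095) = 0.982.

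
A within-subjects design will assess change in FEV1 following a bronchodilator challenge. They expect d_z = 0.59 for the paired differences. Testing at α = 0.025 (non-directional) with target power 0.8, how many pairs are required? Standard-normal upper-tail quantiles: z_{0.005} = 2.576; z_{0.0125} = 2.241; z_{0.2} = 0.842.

For a paired (one-sample on differences) test: n = ((z_{α/2} + z_β) / d)².
z_{α/2} + z_β = 2.241 + 0.842 = 3.083.
n = (3.083 / 0.59)² = 5.225² = 27.31.
Round up.

n = 28 pairs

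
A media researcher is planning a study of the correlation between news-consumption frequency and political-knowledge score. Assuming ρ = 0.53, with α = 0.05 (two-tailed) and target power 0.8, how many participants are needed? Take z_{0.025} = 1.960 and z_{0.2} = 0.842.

n = 26

Fisher's z: C = ½·ln((1+r)/(1−r)) = ½·ln(3.2553) = 0.5901.
n = ((z_{α/2} + z_β)/C)² + 3.
(1.960 + 0.842) / 0.5901 = 2.802 / 0.5901 = 4.748.
n = 4.748² + 3 = 22.55 + 3 = 25.5.
Round up.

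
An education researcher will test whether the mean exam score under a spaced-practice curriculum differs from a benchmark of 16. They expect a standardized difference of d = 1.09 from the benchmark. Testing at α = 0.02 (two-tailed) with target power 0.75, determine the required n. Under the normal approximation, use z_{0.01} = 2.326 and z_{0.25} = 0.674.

For a one-sample test: n = ((z_{α/2} + z_β) / d)².
z_{α/2} + z_β = 2.326 + 0.674 = 3.000.
n = (3.000 / 1.09)² = 2.752² = 7.58.
Round up.

n = 8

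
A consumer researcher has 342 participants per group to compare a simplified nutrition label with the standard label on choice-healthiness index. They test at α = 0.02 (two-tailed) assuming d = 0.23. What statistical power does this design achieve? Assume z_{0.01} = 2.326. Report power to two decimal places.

For two equal groups, power = Φ(d·√(n/2) − z_{α/2}).
d·√(n/2) = 0.23 × √(342/2) = 0.23 × 13.077 = 3.008.
z_β = 3.008 − 2.326 = 0.682.
Power = Φ(0.682) = 0.752.

power ≈ 0.75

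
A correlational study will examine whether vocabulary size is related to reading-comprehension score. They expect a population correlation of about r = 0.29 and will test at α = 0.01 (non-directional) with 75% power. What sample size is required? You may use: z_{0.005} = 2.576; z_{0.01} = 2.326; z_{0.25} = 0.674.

Fisher's z: C = ½·ln((1+r)/(1−r)) = ½·ln(1.8169) = 0.2986.
n = ((z_{α/2} + z_β)/C)² + 3.
(2.576 + 0.674) / 0.2986 = 3.250 / 0.2986 = 10.884.
n = 10.884² + 3 = 118.46 + 3 = 121.5.
Round up.

n = 122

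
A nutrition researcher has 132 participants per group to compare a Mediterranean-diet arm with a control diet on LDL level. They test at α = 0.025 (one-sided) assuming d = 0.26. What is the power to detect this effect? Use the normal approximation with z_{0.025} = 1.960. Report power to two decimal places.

For two equal groups, power = Φ(d·√(n/2) − z_{α}).
d·√(n/2) = 0.26 × √(132/2) = 0.26 × 8.124 = 2.112.
z_β = 2.112 − 1.960 = 0.152.
Power = Φ(0.152) = 0.561.

power ≈ 0.56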